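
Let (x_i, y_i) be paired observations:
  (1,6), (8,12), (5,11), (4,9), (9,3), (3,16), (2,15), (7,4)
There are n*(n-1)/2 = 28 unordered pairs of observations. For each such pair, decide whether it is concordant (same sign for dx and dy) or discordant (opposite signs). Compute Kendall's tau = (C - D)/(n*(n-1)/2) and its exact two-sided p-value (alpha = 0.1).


Step 1: Enumerate the 28 unordered pairs (i,j) with i<j and classify each by sign(x_j-x_i) * sign(y_j-y_i).
  (1,2):dx=+7,dy=+6->C; (1,3):dx=+4,dy=+5->C; (1,4):dx=+3,dy=+3->C; (1,5):dx=+8,dy=-3->D
  (1,6):dx=+2,dy=+10->C; (1,7):dx=+1,dy=+9->C; (1,8):dx=+6,dy=-2->D; (2,3):dx=-3,dy=-1->C
  (2,4):dx=-4,dy=-3->C; (2,5):dx=+1,dy=-9->D; (2,6):dx=-5,dy=+4->D; (2,7):dx=-6,dy=+3->D
  (2,8):dx=-1,dy=-8->C; (3,4):dx=-1,dy=-2->C; (3,5):dx=+4,dy=-8->D; (3,6):dx=-2,dy=+5->D
  (3,7):dx=-3,dy=+4->D; (3,8):dx=+2,dy=-7->D; (4,5):dx=+5,dy=-6->D; (4,6):dx=-1,dy=+7->D
  (4,7):dx=-2,dy=+6->D; (4,8):dx=+3,dy=-5->D; (5,6):dx=-6,dy=+13->D; (5,7):dx=-7,dy=+12->D
  (5,8):dx=-2,dy=+1->D; (6,7):dx=-1,dy=-1->C; (6,8):dx=+4,dy=-12->D; (7,8):dx=+5,dy=-11->D
Step 2: C = 10, D = 18, total pairs = 28.
Step 3: tau = (C - D)/(n(n-1)/2) = (10 - 18)/28 = -0.285714.
Step 4: Exact two-sided p-value (enumerate n! = 40320 permutations of y under H0): p = 0.398760.
Step 5: alpha = 0.1. fail to reject H0.

tau_b = -0.2857 (C=10, D=18), p = 0.398760, fail to reject H0.


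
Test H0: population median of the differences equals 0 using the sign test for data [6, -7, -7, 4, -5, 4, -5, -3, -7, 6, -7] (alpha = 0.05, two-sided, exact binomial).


Step 1: Discard zero differences. Original n = 11; n_eff = number of nonzero differences = 11.
Nonzero differences (with sign): +6, -7, -7, +4, -5, +4, -5, -3, -7, +6, -7
Step 2: Count signs: positive = 4, negative = 7.
Step 3: Under H0: P(positive) = 0.5, so the number of positives S ~ Bin(11, 0.5).
Step 4: Two-sided exact p-value = sum of Bin(11,0.5) probabilities at or below the observed probability = 0.548828.
Step 5: alpha = 0.05. fail to reject H0.

n_eff = 11, pos = 4, neg = 7, p = 0.548828, fail to reject H0.


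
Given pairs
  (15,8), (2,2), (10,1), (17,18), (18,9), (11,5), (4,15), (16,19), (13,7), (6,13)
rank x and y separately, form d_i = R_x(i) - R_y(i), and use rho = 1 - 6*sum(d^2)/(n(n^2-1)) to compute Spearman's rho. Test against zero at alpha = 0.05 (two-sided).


Step 1: Rank x and y separately (midranks; no ties here).
rank(x): 15->7, 2->1, 10->4, 17->9, 18->10, 11->5, 4->2, 16->8, 13->6, 6->3
rank(y): 8->5, 2->2, 1->1, 18->9, 9->6, 5->3, 15->8, 19->10, 7->4, 13->7
Step 2: d_i = R_x(i) - R_y(i); compute d_i^2.
  (7-5)^2=4, (1-2)^2=1, (4-1)^2=9, (9-9)^2=0, (10-6)^2=16, (5-3)^2=4, (2-8)^2=36, (8-10)^2=4, (6-4)^2=4, (3-7)^2=16
sum(d^2) = 94.
Step 3: rho = 1 - 6*94 / (10*(10^2 - 1)) = 1 - 564/990 = 0.430303.
Step 4: Under H0, t = rho * sqrt((n-2)/(1-rho^2)) = 1.3483 ~ t(8).
Step 5: Two-sided p-value from the t-distribution with 8 df = 0.214492.
Step 6: alpha = 0.05. fail to reject H0.

rho = 0.4303, p = 0.214492, fail to reject H0 at alpha = 0.05.


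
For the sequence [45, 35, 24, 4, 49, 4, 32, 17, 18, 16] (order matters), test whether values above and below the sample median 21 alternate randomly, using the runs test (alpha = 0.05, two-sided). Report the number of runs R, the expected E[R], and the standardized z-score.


Step 1: Compute median = 21; label A = above, B = below.
Labels in order: AAABABABBB  (n_A = 5, n_B = 5)
Step 2: Count runs R = 6.
Step 3: Under H0 (random ordering), E[R] = 2*n_A*n_B/(n_A+n_B) + 1 = 2*5*5/10 + 1 = 6.0000.
        Var[R] = 2*n_A*n_B*(2*n_A*n_B - n_A - n_B) / ((n_A+n_B)^2 * (n_A+n_B-1)) = 2000/900 = 2.2222.
        SD[R] = 1.4907.
Step 4: R = E[R], so z = 0 with no continuity correction.
Step 5: Two-sided p-value via normal approximation = 2*(1 - Phi(|z|)) = 1.000000.
Step 6: alpha = 0.05. fail to reject H0.

R = 6, z = 0.0000, p = 1.000000, fail to reject H0.


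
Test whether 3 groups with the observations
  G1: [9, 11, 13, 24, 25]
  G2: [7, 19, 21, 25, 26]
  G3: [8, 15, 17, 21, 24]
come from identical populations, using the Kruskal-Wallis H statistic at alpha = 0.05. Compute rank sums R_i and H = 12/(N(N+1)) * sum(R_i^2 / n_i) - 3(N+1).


Step 1: Combine all N = 15 observations and assign midranks.
sorted (value, group, rank): (7,G2,1), (8,G3,2), (9,G1,3), (11,G1,4), (13,G1,5), (15,G3,6), (17,G3,7), (19,G2,8), (21,G2,9.5), (21,G3,9.5), (24,G1,11.5), (24,G3,11.5), (25,G1,13.5), (25,G2,13.5), (26,G2,15)
Step 2: Sum ranks within each group.
R_1 = 37 (n_1 = 5)
R_2 = 47 (n_2 = 5)
R_3 = 36 (n_3 = 5)
Step 3: H = 12/(N(N+1)) * sum(R_i^2/n_i) - 3(N+1)
     = 12/(15*16) * (37^2/5 + 47^2/5 + 36^2/5) - 3*16
     = 0.050000 * 974.8 - 48
     = 0.740000.
Step 4: Ties present; correction factor C = 1 - 18/(15^3 - 15) = 0.994643. Corrected H = 0.740000 / 0.994643 = 0.743986.
Step 5: Under H0, H ~ chi^2(2); p-value = 0.689359.
Step 6: alpha = 0.05. fail to reject H0.

H = 0.7440, df = 2, p = 0.689359, fail to reject H0.


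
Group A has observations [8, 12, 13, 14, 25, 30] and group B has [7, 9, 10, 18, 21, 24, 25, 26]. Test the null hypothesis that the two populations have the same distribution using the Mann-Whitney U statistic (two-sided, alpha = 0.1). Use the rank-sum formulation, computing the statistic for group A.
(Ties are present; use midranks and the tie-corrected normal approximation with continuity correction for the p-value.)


Step 1: Combine and sort all 14 observations; assign midranks.
sorted (value, group): (7,Y), (8,X), (9,Y), (10,Y), (12,X), (13,X), (14,X), (18,Y), (21,Y), (24,Y), (25,X), (25,Y), (26,Y), (30,X)
ranks: 7->1, 8->2, 9->3, 10->4, 12->5, 13->6, 14->7, 18->8, 21->9, 24->10, 25->11.5, 25->11.5, 26->13, 30->14
Step 2: Rank sum for X: R1 = 2 + 5 + 6 + 7 + 11.5 + 14 = 45.5.
Step 3: U_X = R1 - n1(n1+1)/2 = 45.5 - 6*7/2 = 45.5 - 21 = 24.5.
       U_Y = n1*n2 - U_X = 48 - 24.5 = 23.5.
Step 4: Ties are present, so use the tie-corrected normal approximation (with continuity correction) for the p-value.
Step 5: p-value = 1.000000; compare to alpha = 0.1. fail to reject H0.

U_X = 24.5, p = 1.000000, fail to reject H0 at alpha = 0.1.


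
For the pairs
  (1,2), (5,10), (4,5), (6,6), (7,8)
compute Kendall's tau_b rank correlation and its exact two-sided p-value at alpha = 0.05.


Step 1: Enumerate the 10 unordered pairs (i,j) with i<j and classify each by sign(x_j-x_i) * sign(y_j-y_i).
  (1,2):dx=+4,dy=+8->C; (1,3):dx=+3,dy=+3->C; (1,4):dx=+5,dy=+4->C; (1,5):dx=+6,dy=+6->C
  (2,3):dx=-1,dy=-5->C; (2,4):dx=+1,dy=-4->D; (2,5):dx=+2,dy=-2->D; (3,4):dx=+2,dy=+1->C
  (3,5):dx=+3,dy=+3->C; (4,5):dx=+1,dy=+2->C
Step 2: C = 8, D = 2, total pairs = 10.
Step 3: tau = (C - D)/(n(n-1)/2) = (8 - 2)/10 = 0.600000.
Step 4: Exact two-sided p-value (enumerate n! = 120 permutations of y under H0): p = 0.233333.
Step 5: alpha = 0.05. fail to reject H0.

tau_b = 0.6000 (C=8, D=2), p = 0.233333, fail to reject H0.


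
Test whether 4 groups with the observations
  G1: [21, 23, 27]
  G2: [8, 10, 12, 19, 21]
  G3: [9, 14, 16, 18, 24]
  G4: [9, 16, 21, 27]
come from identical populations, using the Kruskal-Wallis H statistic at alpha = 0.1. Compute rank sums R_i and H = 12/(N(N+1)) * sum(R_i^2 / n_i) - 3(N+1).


Step 1: Combine all N = 17 observations and assign midranks.
sorted (value, group, rank): (8,G2,1), (9,G3,2.5), (9,G4,2.5), (10,G2,4), (12,G2,5), (14,G3,6), (16,G3,7.5), (16,G4,7.5), (18,G3,9), (19,G2,10), (21,G1,12), (21,G2,12), (21,G4,12), (23,G1,14), (24,G3,15), (27,G1,16.5), (27,G4,16.5)
Step 2: Sum ranks within each group.
R_1 = 42.5 (n_1 = 3)
R_2 = 32 (n_2 = 5)
R_3 = 40 (n_3 = 5)
R_4 = 38.5 (n_4 = 4)
Step 3: H = 12/(N(N+1)) * sum(R_i^2/n_i) - 3(N+1)
     = 12/(17*18) * (42.5^2/3 + 32^2/5 + 40^2/5 + 38.5^2/4) - 3*18
     = 0.039216 * 1497.45 - 54
     = 4.723366.
Step 4: Ties present; correction factor C = 1 - 42/(17^3 - 17) = 0.991422. Corrected H = 4.723366 / 0.991422 = 4.764236.
Step 5: Under H0, H ~ chi^2(3); p-value = 0.189898.
Step 6: alpha = 0.1. fail to reject H0.

H = 4.7642, df = 3, p = 0.189898, fail to reject H0.


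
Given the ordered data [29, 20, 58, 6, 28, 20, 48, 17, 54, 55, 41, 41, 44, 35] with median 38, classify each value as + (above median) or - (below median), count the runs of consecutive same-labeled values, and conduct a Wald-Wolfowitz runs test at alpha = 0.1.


Step 1: Compute median = 38; label A = above, B = below.
Labels in order: BBABBBABAAAAAB  (n_A = 7, n_B = 7)
Step 2: Count runs R = 7.
Step 3: Under H0 (random ordering), E[R] = 2*n_A*n_B/(n_A+n_B) + 1 = 2*7*7/14 + 1 = 8.0000.
        Var[R] = 2*n_A*n_B*(2*n_A*n_B - n_A - n_B) / ((n_A+n_B)^2 * (n_A+n_B-1)) = 8232/2548 = 3.2308.
        SD[R] = 1.7974.
Step 4: Continuity-corrected z = (R + 0.5 - E[R]) / SD[R] = (7 + 0.5 - 8.0000) / 1.7974 = -0.2782.
Step 5: Two-sided p-value via normal approximation = 2*(1 - Phi(|z|)) = 0.780879.
Step 6: alpha = 0.1. fail to reject H0.

R = 7, z = -0.2782, p = 0.780879, fail to reject H0.


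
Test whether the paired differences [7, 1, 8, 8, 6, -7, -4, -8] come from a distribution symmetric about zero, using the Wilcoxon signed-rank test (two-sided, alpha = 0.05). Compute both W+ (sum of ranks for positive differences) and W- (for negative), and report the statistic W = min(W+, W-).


Step 1: Drop any zero differences (none here) and take |d_i|.
|d| = [7, 1, 8, 8, 6, 7, 4, 8]
Step 2: Midrank |d_i| (ties get averaged ranks).
ranks: |7|->4.5, |1|->1, |8|->7, |8|->7, |6|->3, |7|->4.5, |4|->2, |8|->7
Step 3: Attach original signs; sum ranks with positive sign and with negative sign.
W+ = 4.5 + 1 + 7 + 7 + 3 = 22.5
W- = 4.5 + 2 + 7 = 13.5
(Check: W+ + W- = 36 should equal n(n+1)/2 = 36.)
Step 4: Test statistic W = min(W+, W-) = 13.5.
Step 5: Ties in |d|, so use the tie-corrected normal approximation.
        E[W] = n(n+1)/4 = 8*9/4 = 18.
        Tie groups: |d|=7 (t=2), |d|=8 (t=3); sum(t^3 - t) = 30.
        Var[W] = n(n+1)(2n+1)/24 - sum(t^3-t)/48 = 1224/24 - 30/48 = 50.375.
        z = (W - E[W]) / sqrt(Var[W]) = (13.5 - 18) / 7.0975 = -0.6340.
        Two-sided p = 2*Phi(z) = 0.526066.
Step 6: alpha = 0.05. fail to reject H0.

W+ = 22.5, W- = 13.5, W = min = 13.5, p = 0.526066, fail to reject H0.


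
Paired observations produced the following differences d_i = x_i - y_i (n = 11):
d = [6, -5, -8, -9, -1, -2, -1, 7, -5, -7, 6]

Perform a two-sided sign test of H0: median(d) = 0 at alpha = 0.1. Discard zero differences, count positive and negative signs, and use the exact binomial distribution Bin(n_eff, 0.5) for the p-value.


Step 1: Discard zero differences. Original n = 11; n_eff = number of nonzero differences = 11.
Nonzero differences (with sign): +6, -5, -8, -9, -1, -2, -1, +7, -5, -7, +6
Step 2: Count signs: positive = 3, negative = 8.
Step 3: Under H0: P(positive) = 0.5, so the number of positives S ~ Bin(11, 0.5).
Step 4: Two-sided exact p-value = sum of Bin(11,0.5) probabilities at or below the observed probability = 0.226562.
Step 5: alpha = 0.1. fail to reject H0.

n_eff = 11, pos = 3, neg = 8, p = 0.226562, fail to reject H0.


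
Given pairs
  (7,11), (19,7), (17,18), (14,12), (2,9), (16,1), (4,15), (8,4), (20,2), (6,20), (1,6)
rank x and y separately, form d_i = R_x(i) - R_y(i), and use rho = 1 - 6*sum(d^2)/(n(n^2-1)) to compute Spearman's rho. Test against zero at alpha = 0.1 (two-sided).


Step 1: Rank x and y separately (midranks; no ties here).
rank(x): 7->5, 19->10, 17->9, 14->7, 2->2, 16->8, 4->3, 8->6, 20->11, 6->4, 1->1
rank(y): 11->7, 7->5, 18->10, 12->8, 9->6, 1->1, 15->9, 4->3, 2->2, 20->11, 6->4
Step 2: d_i = R_x(i) - R_y(i); compute d_i^2.
  (5-7)^2=4, (10-5)^2=25, (9-10)^2=1, (7-8)^2=1, (2-6)^2=16, (8-1)^2=49, (3-9)^2=36, (6-3)^2=9, (11-2)^2=81, (4-11)^2=49, (1-4)^2=9
sum(d^2) = 280.
Step 3: rho = 1 - 6*280 / (11*(11^2 - 1)) = 1 - 1680/1320 = -0.272727.
Step 4: Under H0, t = rho * sqrt((n-2)/(1-rho^2)) = -0.8504 ~ t(9).
Step 5: Two-sided p-value from the t-distribution with 9 df = 0.417141.
Step 6: alpha = 0.1. fail to reject H0.

rho = -0.2727, p = 0.417141, fail to reject H0 at alpha = 0.1.


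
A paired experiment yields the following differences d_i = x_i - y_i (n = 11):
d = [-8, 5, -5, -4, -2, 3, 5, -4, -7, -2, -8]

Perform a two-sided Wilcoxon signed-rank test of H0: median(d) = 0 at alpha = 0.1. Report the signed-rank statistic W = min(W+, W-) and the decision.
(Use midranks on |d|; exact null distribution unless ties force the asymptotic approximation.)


Step 1: Drop any zero differences (none here) and take |d_i|.
|d| = [8, 5, 5, 4, 2, 3, 5, 4, 7, 2, 8]
Step 2: Midrank |d_i| (ties get averaged ranks).
ranks: |8|->10.5, |5|->7, |5|->7, |4|->4.5, |2|->1.5, |3|->3, |5|->7, |4|->4.5, |7|->9, |2|->1.5, |8|->10.5
Step 3: Attach original signs; sum ranks with positive sign and with negative sign.
W+ = 7 + 3 + 7 = 17
W- = 10.5 + 7 + 4.5 + 1.5 + 4.5 + 9 + 1.5 + 10.5 = 49
(Check: W+ + W- = 66 should equal n(n+1)/2 = 66.)
Step 4: Test statistic W = min(W+, W-) = 17.
Step 5: Ties in |d|, so use the tie-corrected normal approximation.
        E[W] = n(n+1)/4 = 11*12/4 = 33.
        Tie groups: |d|=2 (t=2), |d|=4 (t=2), |d|=5 (t=3), |d|=8 (t=2); sum(t^3 - t) = 42.
        Var[W] = n(n+1)(2n+1)/24 - sum(t^3-t)/48 = 3036/24 - 42/48 = 125.625.
        z = (W - E[W]) / sqrt(Var[W]) = (17 - 33) / 11.2083 = -1.4275.
        Two-sided p = 2*Phi(z) = 0.153430.
Step 6: alpha = 0.1. fail to reject H0.

W+ = 17, W- = 49, W = min = 17, p = 0.153430, fail to reject H0.


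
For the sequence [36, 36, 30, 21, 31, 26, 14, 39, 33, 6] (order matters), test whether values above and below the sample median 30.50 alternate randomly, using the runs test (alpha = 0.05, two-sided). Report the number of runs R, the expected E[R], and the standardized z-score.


Step 1: Compute median = 30.50; label A = above, B = below.
Labels in order: AABBABBAAB  (n_A = 5, n_B = 5)
Step 2: Count runs R = 6.
Step 3: Under H0 (random ordering), E[R] = 2*n_A*n_B/(n_A+n_B) + 1 = 2*5*5/10 + 1 = 6.0000.
        Var[R] = 2*n_A*n_B*(2*n_A*n_B - n_A - n_B) / ((n_A+n_B)^2 * (n_A+n_B-1)) = 2000/900 = 2.2222.
        SD[R] = 1.4907.
Step 4: R = E[R], so z = 0 with no continuity correction.
Step 5: Two-sided p-value via normal approximation = 2*(1 - Phi(|z|)) = 1.000000.
Step 6: alpha = 0.05. fail to reject H0.

R = 6, z = 0.0000, p = 1.000000, fail to reject H0.


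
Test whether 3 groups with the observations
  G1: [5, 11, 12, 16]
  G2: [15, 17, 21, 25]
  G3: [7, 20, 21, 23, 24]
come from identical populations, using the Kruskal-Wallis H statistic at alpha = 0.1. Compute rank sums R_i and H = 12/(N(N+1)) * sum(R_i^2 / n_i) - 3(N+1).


Step 1: Combine all N = 13 observations and assign midranks.
sorted (value, group, rank): (5,G1,1), (7,G3,2), (11,G1,3), (12,G1,4), (15,G2,5), (16,G1,6), (17,G2,7), (20,G3,8), (21,G2,9.5), (21,G3,9.5), (23,G3,11), (24,G3,12), (25,G2,13)
Step 2: Sum ranks within each group.
R_1 = 14 (n_1 = 4)
R_2 = 34.5 (n_2 = 4)
R_3 = 42.5 (n_3 = 5)
Step 3: H = 12/(N(N+1)) * sum(R_i^2/n_i) - 3(N+1)
     = 12/(13*14) * (14^2/4 + 34.5^2/4 + 42.5^2/5) - 3*14
     = 0.065934 * 707.812 - 42
     = 4.668956.
Step 4: Ties present; correction factor C = 1 - 6/(13^3 - 13) = 0.997253. Corrected H = 4.668956 / 0.997253 = 4.681818.
Step 5: Under H0, H ~ chi^2(2); p-value = 0.096240.
Step 6: alpha = 0.1. reject H0.

H = 4.6818, df = 2, p = 0.096240, reject H0.


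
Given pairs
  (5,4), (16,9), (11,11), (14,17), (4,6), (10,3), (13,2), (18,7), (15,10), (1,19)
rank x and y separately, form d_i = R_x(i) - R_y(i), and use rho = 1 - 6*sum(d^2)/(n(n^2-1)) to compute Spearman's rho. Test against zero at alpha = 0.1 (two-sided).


Step 1: Rank x and y separately (midranks; no ties here).
rank(x): 5->3, 16->9, 11->5, 14->7, 4->2, 10->4, 13->6, 18->10, 15->8, 1->1
rank(y): 4->3, 9->6, 11->8, 17->9, 6->4, 3->2, 2->1, 7->5, 10->7, 19->10
Step 2: d_i = R_x(i) - R_y(i); compute d_i^2.
  (3-3)^2=0, (9-6)^2=9, (5-8)^2=9, (7-9)^2=4, (2-4)^2=4, (4-2)^2=4, (6-1)^2=25, (10-5)^2=25, (8-7)^2=1, (1-10)^2=81
sum(d^2) = 162.
Step 3: rho = 1 - 6*162 / (10*(10^2 - 1)) = 1 - 972/990 = 0.018182.
Step 4: Under H0, t = rho * sqrt((n-2)/(1-rho^2)) = 0.0514 ~ t(8).
Step 5: Two-sided p-value from the t-distribution with 8 df = 0.960240.
Step 6: alpha = 0.1. fail to reject H0.

rho = 0.0182, p = 0.960240, fail to reject H0 at alpha = 0.1.


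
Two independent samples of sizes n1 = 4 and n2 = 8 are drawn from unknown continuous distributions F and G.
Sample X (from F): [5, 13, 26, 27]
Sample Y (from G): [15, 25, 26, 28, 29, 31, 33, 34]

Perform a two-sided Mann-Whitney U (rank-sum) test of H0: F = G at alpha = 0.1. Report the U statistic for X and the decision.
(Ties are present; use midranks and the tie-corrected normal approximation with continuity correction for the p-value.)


Step 1: Combine and sort all 12 observations; assign midranks.
sorted (value, group): (5,X), (13,X), (15,Y), (25,Y), (26,X), (26,Y), (27,X), (28,Y), (29,Y), (31,Y), (33,Y), (34,Y)
ranks: 5->1, 13->2, 15->3, 25->4, 26->5.5, 26->5.5, 27->7, 28->8, 29->9, 31->10, 33->11, 34->12
Step 2: Rank sum for X: R1 = 1 + 2 + 5.5 + 7 = 15.5.
Step 3: U_X = R1 - n1(n1+1)/2 = 15.5 - 4*5/2 = 15.5 - 10 = 5.5.
       U_Y = n1*n2 - U_X = 32 - 5.5 = 26.5.
Step 4: Ties are present, so use the tie-corrected normal approximation (with continuity correction) for the p-value.
Step 5: p-value = 0.088869; compare to alpha = 0.1. reject H0.

U_X = 5.5, p = 0.088869, reject H0 at alpha = 0.1.


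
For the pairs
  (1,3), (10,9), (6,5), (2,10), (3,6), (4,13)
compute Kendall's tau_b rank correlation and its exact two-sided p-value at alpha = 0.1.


Step 1: Enumerate the 15 unordered pairs (i,j) with i<j and classify each by sign(x_j-x_i) * sign(y_j-y_i).
  (1,2):dx=+9,dy=+6->C; (1,3):dx=+5,dy=+2->C; (1,4):dx=+1,dy=+7->C; (1,5):dx=+2,dy=+3->C
  (1,6):dx=+3,dy=+10->C; (2,3):dx=-4,dy=-4->C; (2,4):dx=-8,dy=+1->D; (2,5):dx=-7,dy=-3->C
  (2,6):dx=-6,dy=+4->D; (3,4):dx=-4,dy=+5->D; (3,5):dx=-3,dy=+1->D; (3,6):dx=-2,dy=+8->D
  (4,5):dx=+1,dy=-4->D; (4,6):dx=+2,dy=+3->C; (5,6):dx=+1,dy=+7->C
Step 2: C = 9, D = 6, total pairs = 15.
Step 3: tau = (C - D)/(n(n-1)/2) = (9 - 6)/15 = 0.200000.
Step 4: Exact two-sided p-value (enumerate n! = 720 permutations of y under H0): p = 0.719444.
Step 5: alpha = 0.1. fail to reject H0.

tau_b = 0.2000 (C=9, D=6), p = 0.719444, fail to reject H0.


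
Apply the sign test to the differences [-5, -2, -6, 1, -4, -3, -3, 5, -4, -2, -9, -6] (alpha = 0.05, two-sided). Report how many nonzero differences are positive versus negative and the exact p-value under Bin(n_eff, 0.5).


Step 1: Discard zero differences. Original n = 12; n_eff = number of nonzero differences = 12.
Nonzero differences (with sign): -5, -2, -6, +1, -4, -3, -3, +5, -4, -2, -9, -6
Step 2: Count signs: positive = 2, negative = 10.
Step 3: Under H0: P(positive) = 0.5, so the number of positives S ~ Bin(12, 0.5).
Step 4: Two-sided exact p-value = sum of Bin(12,0.5) probabilities at or below the observed probability = 0.038574.
Step 5: alpha = 0.05. reject H0.

n_eff = 12, pos = 2, neg = 10, p = 0.038574, reject H0.


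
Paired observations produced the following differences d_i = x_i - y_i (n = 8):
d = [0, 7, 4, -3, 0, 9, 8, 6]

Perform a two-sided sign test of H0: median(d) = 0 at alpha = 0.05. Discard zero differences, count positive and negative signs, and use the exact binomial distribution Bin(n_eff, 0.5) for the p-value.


Step 1: Discard zero differences. Original n = 8; n_eff = number of nonzero differences = 6.
Nonzero differences (with sign): +7, +4, -3, +9, +8, +6
Step 2: Count signs: positive = 5, negative = 1.
Step 3: Under H0: P(positive) = 0.5, so the number of positives S ~ Bin(6, 0.5).
Step 4: Two-sided exact p-value = sum of Bin(6,0.5) probabilities at or below the observed probability = 0.218750.
Step 5: alpha = 0.05. fail to reject H0.

n_eff = 6, pos = 5, neg = 1, p = 0.218750, fail to reject H0.


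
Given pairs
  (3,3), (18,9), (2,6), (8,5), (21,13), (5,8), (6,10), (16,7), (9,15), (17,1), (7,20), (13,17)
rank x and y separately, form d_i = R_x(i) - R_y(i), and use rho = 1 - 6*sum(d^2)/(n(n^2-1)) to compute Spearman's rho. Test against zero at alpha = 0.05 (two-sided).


Step 1: Rank x and y separately (midranks; no ties here).
rank(x): 3->2, 18->11, 2->1, 8->6, 21->12, 5->3, 6->4, 16->9, 9->7, 17->10, 7->5, 13->8
rank(y): 3->2, 9->7, 6->4, 5->3, 13->9, 8->6, 10->8, 7->5, 15->10, 1->1, 20->12, 17->11
Step 2: d_i = R_x(i) - R_y(i); compute d_i^2.
  (2-2)^2=0, (11-7)^2=16, (1-4)^2=9, (6-3)^2=9, (12-9)^2=9, (3-6)^2=9, (4-8)^2=16, (9-5)^2=16, (7-10)^2=9, (10-1)^2=81, (5-12)^2=49, (8-11)^2=9
sum(d^2) = 232.
Step 3: rho = 1 - 6*232 / (12*(12^2 - 1)) = 1 - 1392/1716 = 0.188811.
Step 4: Under H0, t = rho * sqrt((n-2)/(1-rho^2)) = 0.6080 ~ t(10).
Step 5: Two-sided p-value from the t-distribution with 10 df = 0.556737.
Step 6: alpha = 0.05. fail to reject H0.

rho = 0.1888, p = 0.556737, fail to reject H0 at alpha = 0.05.


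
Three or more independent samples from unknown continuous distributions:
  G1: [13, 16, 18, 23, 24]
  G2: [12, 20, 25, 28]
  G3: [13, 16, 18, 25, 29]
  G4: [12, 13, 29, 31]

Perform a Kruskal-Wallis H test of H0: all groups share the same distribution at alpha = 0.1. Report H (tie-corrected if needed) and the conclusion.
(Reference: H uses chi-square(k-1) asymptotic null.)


Step 1: Combine all N = 18 observations and assign midranks.
sorted (value, group, rank): (12,G2,1.5), (12,G4,1.5), (13,G1,4), (13,G3,4), (13,G4,4), (16,G1,6.5), (16,G3,6.5), (18,G1,8.5), (18,G3,8.5), (20,G2,10), (23,G1,11), (24,G1,12), (25,G2,13.5), (25,G3,13.5), (28,G2,15), (29,G3,16.5), (29,G4,16.5), (31,G4,18)
Step 2: Sum ranks within each group.
R_1 = 42 (n_1 = 5)
R_2 = 40 (n_2 = 4)
R_3 = 49 (n_3 = 5)
R_4 = 40 (n_4 = 4)
Step 3: H = 12/(N(N+1)) * sum(R_i^2/n_i) - 3(N+1)
     = 12/(18*19) * (42^2/5 + 40^2/4 + 49^2/5 + 40^2/4) - 3*19
     = 0.035088 * 1633 - 57
     = 0.298246.
Step 4: Ties present; correction factor C = 1 - 54/(18^3 - 18) = 0.990712. Corrected H = 0.298246 / 0.990712 = 0.301042.
Step 5: Under H0, H ~ chi^2(3); p-value = 0.959832.
Step 6: alpha = 0.1. fail to reject H0.

H = 0.3010, df = 3, p = 0.959832, fail to reject H0.


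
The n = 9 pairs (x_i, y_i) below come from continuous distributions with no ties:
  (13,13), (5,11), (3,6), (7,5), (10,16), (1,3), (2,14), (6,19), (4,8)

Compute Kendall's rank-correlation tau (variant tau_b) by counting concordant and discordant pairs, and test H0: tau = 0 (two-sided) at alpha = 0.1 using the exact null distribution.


Step 1: Enumerate the 36 unordered pairs (i,j) with i<j and classify each by sign(x_j-x_i) * sign(y_j-y_i).
  (1,2):dx=-8,dy=-2->C; (1,3):dx=-10,dy=-7->C; (1,4):dx=-6,dy=-8->C; (1,5):dx=-3,dy=+3->D
  (1,6):dx=-12,dy=-10->C; (1,7):dx=-11,dy=+1->D; (1,8):dx=-7,dy=+6->D; (1,9):dx=-9,dy=-5->C
  (2,3):dx=-2,dy=-5->C; (2,4):dx=+2,dy=-6->D; (2,5):dx=+5,dy=+5->C; (2,6):dx=-4,dy=-8->C
  (2,7):dx=-3,dy=+3->D; (2,8):dx=+1,dy=+8->C; (2,9):dx=-1,dy=-3->C; (3,4):dx=+4,dy=-1->D
  (3,5):dx=+7,dy=+10->C; (3,6):dx=-2,dy=-3->C; (3,7):dx=-1,dy=+8->D; (3,8):dx=+3,dy=+13->C
  (3,9):dx=+1,dy=+2->C; (4,5):dx=+3,dy=+11->C; (4,6):dx=-6,dy=-2->C; (4,7):dx=-5,dy=+9->D
  (4,8):dx=-1,dy=+14->D; (4,9):dx=-3,dy=+3->D; (5,6):dx=-9,dy=-13->C; (5,7):dx=-8,dy=-2->C
  (5,8):dx=-4,dy=+3->D; (5,9):dx=-6,dy=-8->C; (6,7):dx=+1,dy=+11->C; (6,8):dx=+5,dy=+16->C
  (6,9):dx=+3,dy=+5->C; (7,8):dx=+4,dy=+5->C; (7,9):dx=+2,dy=-6->D; (8,9):dx=-2,dy=-11->C
Step 2: C = 24, D = 12, total pairs = 36.
Step 3: tau = (C - D)/(n(n-1)/2) = (24 - 12)/36 = 0.333333.
Step 4: Exact two-sided p-value (enumerate n! = 362880 permutations of y under H0): p = 0.259518.
Step 5: alpha = 0.1. fail to reject H0.

tau_b = 0.3333 (C=24, D=12), p = 0.259518, fail to reject H0.


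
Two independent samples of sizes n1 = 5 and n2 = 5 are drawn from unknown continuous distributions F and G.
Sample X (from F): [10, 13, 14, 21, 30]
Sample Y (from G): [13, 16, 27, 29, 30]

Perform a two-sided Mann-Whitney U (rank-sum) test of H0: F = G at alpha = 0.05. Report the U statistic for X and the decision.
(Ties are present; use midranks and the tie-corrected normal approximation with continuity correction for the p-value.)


Step 1: Combine and sort all 10 observations; assign midranks.
sorted (value, group): (10,X), (13,X), (13,Y), (14,X), (16,Y), (21,X), (27,Y), (29,Y), (30,X), (30,Y)
ranks: 10->1, 13->2.5, 13->2.5, 14->4, 16->5, 21->6, 27->7, 29->8, 30->9.5, 30->9.5
Step 2: Rank sum for X: R1 = 1 + 2.5 + 4 + 6 + 9.5 = 23.
Step 3: U_X = R1 - n1(n1+1)/2 = 23 - 5*6/2 = 23 - 15 = 8.
       U_Y = n1*n2 - U_X = 25 - 8 = 17.
Step 4: Ties are present, so use the tie-corrected normal approximation (with continuity correction) for the p-value.
Step 5: p-value = 0.400525; compare to alpha = 0.05. fail to reject H0.

U_X = 8, p = 0.400525, fail to reject H0 at alpha = 0.05.


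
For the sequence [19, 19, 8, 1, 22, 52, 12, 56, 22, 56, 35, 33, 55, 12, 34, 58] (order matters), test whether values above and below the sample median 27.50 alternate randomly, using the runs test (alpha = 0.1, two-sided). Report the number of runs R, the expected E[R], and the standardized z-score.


Step 1: Compute median = 27.50; label A = above, B = below.
Labels in order: BBBBBABABAAAABAA  (n_A = 8, n_B = 8)
Step 2: Count runs R = 8.
Step 3: Under H0 (random ordering), E[R] = 2*n_A*n_B/(n_A+n_B) + 1 = 2*8*8/16 + 1 = 9.0000.
        Var[R] = 2*n_A*n_B*(2*n_A*n_B - n_A - n_B) / ((n_A+n_B)^2 * (n_A+n_B-1)) = 14336/3840 = 3.7333.
        SD[R] = 1.9322.
Step 4: Continuity-corrected z = (R + 0.5 - E[R]) / SD[R] = (8 + 0.5 - 9.0000) / 1.9322 = -0.2588.
Step 5: Two-sided p-value via normal approximation = 2*(1 - Phi(|z|)) = 0.795809.
Step 6: alpha = 0.1. fail to reject H0.

R = 8, z = -0.2588, p = 0.795809, fail to reject H0.


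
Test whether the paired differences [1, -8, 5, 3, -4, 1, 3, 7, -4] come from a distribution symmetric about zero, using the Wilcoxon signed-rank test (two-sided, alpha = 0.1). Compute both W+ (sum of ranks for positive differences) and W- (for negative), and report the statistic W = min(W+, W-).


Step 1: Drop any zero differences (none here) and take |d_i|.
|d| = [1, 8, 5, 3, 4, 1, 3, 7, 4]
Step 2: Midrank |d_i| (ties get averaged ranks).
ranks: |1|->1.5, |8|->9, |5|->7, |3|->3.5, |4|->5.5, |1|->1.5, |3|->3.5, |7|->8, |4|->5.5
Step 3: Attach original signs; sum ranks with positive sign and with negative sign.
W+ = 1.5 + 7 + 3.5 + 1.5 + 3.5 + 8 = 25
W- = 9 + 5.5 + 5.5 = 20
(Check: W+ + W- = 45 should equal n(n+1)/2 = 45.)
Step 4: Test statistic W = min(W+, W-) = 20.
Step 5: Ties in |d|, so use the tie-corrected normal approximation.
        E[W] = n(n+1)/4 = 9*10/4 = 22.5.
        Tie groups: |d|=1 (t=2), |d|=3 (t=2), |d|=4 (t=2); sum(t^3 - t) = 18.
        Var[W] = n(n+1)(2n+1)/24 - sum(t^3-t)/48 = 1710/24 - 18/48 = 70.875.
        z = (W - E[W]) / sqrt(Var[W]) = (20 - 22.5) / 8.4187 = -0.2970.
        Two-sided p = 2*Phi(z) = 0.766499.
Step 6: alpha = 0.1. fail to reject H0.

W+ = 25, W- = 20, W = min = 20, p = 0.766499, fail to reject H0.


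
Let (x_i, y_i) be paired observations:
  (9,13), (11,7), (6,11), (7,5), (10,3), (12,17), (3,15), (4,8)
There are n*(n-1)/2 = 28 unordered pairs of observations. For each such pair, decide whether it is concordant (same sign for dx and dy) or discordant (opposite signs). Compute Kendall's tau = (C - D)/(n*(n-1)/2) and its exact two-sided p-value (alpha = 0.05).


Step 1: Enumerate the 28 unordered pairs (i,j) with i<j and classify each by sign(x_j-x_i) * sign(y_j-y_i).
  (1,2):dx=+2,dy=-6->D; (1,3):dx=-3,dy=-2->C; (1,4):dx=-2,dy=-8->C; (1,5):dx=+1,dy=-10->D
  (1,6):dx=+3,dy=+4->C; (1,7):dx=-6,dy=+2->D; (1,8):dx=-5,dy=-5->C; (2,3):dx=-5,dy=+4->D
  (2,4):dx=-4,dy=-2->C; (2,5):dx=-1,dy=-4->C; (2,6):dx=+1,dy=+10->C; (2,7):dx=-8,dy=+8->D
  (2,8):dx=-7,dy=+1->D; (3,4):dx=+1,dy=-6->D; (3,5):dx=+4,dy=-8->D; (3,6):dx=+6,dy=+6->C
  (3,7):dx=-3,dy=+4->D; (3,8):dx=-2,dy=-3->C; (4,5):dx=+3,dy=-2->D; (4,6):dx=+5,dy=+12->C
  (4,7):dx=-4,dy=+10->D; (4,8):dx=-3,dy=+3->D; (5,6):dx=+2,dy=+14->C; (5,7):dx=-7,dy=+12->D
  (5,8):dx=-6,dy=+5->D; (6,7):dx=-9,dy=-2->C; (6,8):dx=-8,dy=-9->C; (7,8):dx=+1,dy=-7->D
Step 2: C = 13, D = 15, total pairs = 28.
Step 3: tau = (C - D)/(n(n-1)/2) = (13 - 15)/28 = -0.071429.
Step 4: Exact two-sided p-value (enumerate n! = 40320 permutations of y under H0): p = 0.904861.
Step 5: alpha = 0.05. fail to reject H0.

tau_b = -0.0714 (C=13, D=15), p = 0.904861, fail to reject H0.


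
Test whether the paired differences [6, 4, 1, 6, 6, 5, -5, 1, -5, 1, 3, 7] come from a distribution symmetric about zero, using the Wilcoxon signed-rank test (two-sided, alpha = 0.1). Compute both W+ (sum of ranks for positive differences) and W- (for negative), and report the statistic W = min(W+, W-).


Step 1: Drop any zero differences (none here) and take |d_i|.
|d| = [6, 4, 1, 6, 6, 5, 5, 1, 5, 1, 3, 7]
Step 2: Midrank |d_i| (ties get averaged ranks).
ranks: |6|->10, |4|->5, |1|->2, |6|->10, |6|->10, |5|->7, |5|->7, |1|->2, |5|->7, |1|->2, |3|->4, |7|->12
Step 3: Attach original signs; sum ranks with positive sign and with negative sign.
W+ = 10 + 5 + 2 + 10 + 10 + 7 + 2 + 2 + 4 + 12 = 64
W- = 7 + 7 = 14
(Check: W+ + W- = 78 should equal n(n+1)/2 = 78.)
Step 4: Test statistic W = min(W+, W-) = 14.
Step 5: Ties in |d|, so use the tie-corrected normal approximation.
        E[W] = n(n+1)/4 = 12*13/4 = 39.
        Tie groups: |d|=1 (t=3), |d|=5 (t=3), |d|=6 (t=3); sum(t^3 - t) = 72.
        Var[W] = n(n+1)(2n+1)/24 - sum(t^3-t)/48 = 3900/24 - 72/48 = 161.
        z = (W - E[W]) / sqrt(Var[W]) = (14 - 39) / 12.6886 = -1.9703.
        Two-sided p = 2*Phi(z) = 0.048807.
Step 6: alpha = 0.1. reject H0.

W+ = 64, W- = 14, W = min = 14, p = 0.048807, reject H0.


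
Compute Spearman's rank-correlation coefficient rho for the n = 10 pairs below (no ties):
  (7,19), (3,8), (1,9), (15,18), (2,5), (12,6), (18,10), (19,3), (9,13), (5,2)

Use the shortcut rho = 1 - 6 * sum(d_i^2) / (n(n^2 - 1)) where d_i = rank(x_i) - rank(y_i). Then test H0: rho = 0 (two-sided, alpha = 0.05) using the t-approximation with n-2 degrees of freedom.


Step 1: Rank x and y separately (midranks; no ties here).
rank(x): 7->5, 3->3, 1->1, 15->8, 2->2, 12->7, 18->9, 19->10, 9->6, 5->4
rank(y): 19->10, 8->5, 9->6, 18->9, 5->3, 6->4, 10->7, 3->2, 13->8, 2->1
Step 2: d_i = R_x(i) - R_y(i); compute d_i^2.
  (5-10)^2=25, (3-5)^2=4, (1-6)^2=25, (8-9)^2=1, (2-3)^2=1, (7-4)^2=9, (9-7)^2=4, (10-2)^2=64, (6-8)^2=4, (4-1)^2=9
sum(d^2) = 146.
Step 3: rho = 1 - 6*146 / (10*(10^2 - 1)) = 1 - 876/990 = 0.115152.
Step 4: Under H0, t = rho * sqrt((n-2)/(1-rho^2)) = 0.3279 ~ t(8).
Step 5: Two-sided p-value from the t-distribution with 8 df = 0.751420.
Step 6: alpha = 0.05. fail to reject H0.

rho = 0.1152, p = 0.751420, fail to reject H0 at alpha = 0.05.


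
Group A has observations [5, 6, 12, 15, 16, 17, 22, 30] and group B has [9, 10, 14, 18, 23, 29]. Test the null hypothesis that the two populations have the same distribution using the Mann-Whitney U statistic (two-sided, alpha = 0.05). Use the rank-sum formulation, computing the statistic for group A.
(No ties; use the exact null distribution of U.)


Step 1: Combine and sort all 14 observations; assign midranks.
sorted (value, group): (5,X), (6,X), (9,Y), (10,Y), (12,X), (14,Y), (15,X), (16,X), (17,X), (18,Y), (22,X), (23,Y), (29,Y), (30,X)
ranks: 5->1, 6->2, 9->3, 10->4, 12->5, 14->6, 15->7, 16->8, 17->9, 18->10, 22->11, 23->12, 29->13, 30->14
Step 2: Rank sum for X: R1 = 1 + 2 + 5 + 7 + 8 + 9 + 11 + 14 = 57.
Step 3: U_X = R1 - n1(n1+1)/2 = 57 - 8*9/2 = 57 - 36 = 21.
       U_Y = n1*n2 - U_X = 48 - 21 = 27.
Step 4: No ties, so the exact null distribution of U (based on enumerating the C(14,8) = 3003 equally likely rank assignments) gives the two-sided p-value.
Step 5: p-value = 0.754579; compare to alpha = 0.05. fail to reject H0.

U_X = 21, p = 0.754579, fail to reject H0 at alpha = 0.05.


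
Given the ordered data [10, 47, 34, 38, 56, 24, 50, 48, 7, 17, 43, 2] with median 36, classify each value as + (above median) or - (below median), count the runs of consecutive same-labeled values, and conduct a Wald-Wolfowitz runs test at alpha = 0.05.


Step 1: Compute median = 36; label A = above, B = below.
Labels in order: BABAABAABBAB  (n_A = 6, n_B = 6)
Step 2: Count runs R = 9.
Step 3: Under H0 (random ordering), E[R] = 2*n_A*n_B/(n_A+n_B) + 1 = 2*6*6/12 + 1 = 7.0000.
        Var[R] = 2*n_A*n_B*(2*n_A*n_B - n_A - n_B) / ((n_A+n_B)^2 * (n_A+n_B-1)) = 4320/1584 = 2.7273.
        SD[R] = 1.6514.
Step 4: Continuity-corrected z = (R - 0.5 - E[R]) / SD[R] = (9 - 0.5 - 7.0000) / 1.6514 = 0.9083.
Step 5: Two-sided p-value via normal approximation = 2*(1 - Phi(|z|)) = 0.363722.
Step 6: alpha = 0.05. fail to reject H0.

R = 9, z = 0.9083, p = 0.363722, fail to reject H0.


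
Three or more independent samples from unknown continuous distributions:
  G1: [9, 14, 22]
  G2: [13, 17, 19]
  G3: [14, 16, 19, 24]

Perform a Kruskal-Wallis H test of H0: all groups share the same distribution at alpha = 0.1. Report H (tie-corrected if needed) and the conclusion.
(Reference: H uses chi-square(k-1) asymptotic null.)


Step 1: Combine all N = 10 observations and assign midranks.
sorted (value, group, rank): (9,G1,1), (13,G2,2), (14,G1,3.5), (14,G3,3.5), (16,G3,5), (17,G2,6), (19,G2,7.5), (19,G3,7.5), (22,G1,9), (24,G3,10)
Step 2: Sum ranks within each group.
R_1 = 13.5 (n_1 = 3)
R_2 = 15.5 (n_2 = 3)
R_3 = 26 (n_3 = 4)
Step 3: H = 12/(N(N+1)) * sum(R_i^2/n_i) - 3(N+1)
     = 12/(10*11) * (13.5^2/3 + 15.5^2/3 + 26^2/4) - 3*11
     = 0.109091 * 309.833 - 33
     = 0.800000.
Step 4: Ties present; correction factor C = 1 - 12/(10^3 - 10) = 0.987879. Corrected H = 0.800000 / 0.987879 = 0.809816.
Step 5: Under H0, H ~ chi^2(2); p-value = 0.667038.
Step 6: alpha = 0.1. fail to reject H0.

H = 0.8098, df = 2, p = 0.667038, fail to reject H0.


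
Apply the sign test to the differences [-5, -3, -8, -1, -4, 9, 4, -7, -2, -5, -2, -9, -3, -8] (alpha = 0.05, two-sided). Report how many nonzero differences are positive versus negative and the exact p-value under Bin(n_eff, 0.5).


Step 1: Discard zero differences. Original n = 14; n_eff = number of nonzero differences = 14.
Nonzero differences (with sign): -5, -3, -8, -1, -4, +9, +4, -7, -2, -5, -2, -9, -3, -8
Step 2: Count signs: positive = 2, negative = 12.
Step 3: Under H0: P(positive) = 0.5, so the number of positives S ~ Bin(14, 0.5).
Step 4: Two-sided exact p-value = sum of Bin(14,0.5) probabilities at or below the observed probability = 0.012939.
Step 5: alpha = 0.05. reject H0.

n_eff = 14, pos = 2, neg = 12, p = 0.012939, reject H0.


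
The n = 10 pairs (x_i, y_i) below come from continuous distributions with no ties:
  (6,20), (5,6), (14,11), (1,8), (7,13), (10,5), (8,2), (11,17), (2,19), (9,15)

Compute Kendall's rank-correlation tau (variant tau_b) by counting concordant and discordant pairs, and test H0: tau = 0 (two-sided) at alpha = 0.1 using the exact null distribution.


Step 1: Enumerate the 45 unordered pairs (i,j) with i<j and classify each by sign(x_j-x_i) * sign(y_j-y_i).
  (1,2):dx=-1,dy=-14->C; (1,3):dx=+8,dy=-9->D; (1,4):dx=-5,dy=-12->C; (1,5):dx=+1,dy=-7->D
  (1,6):dx=+4,dy=-15->D; (1,7):dx=+2,dy=-18->D; (1,8):dx=+5,dy=-3->D; (1,9):dx=-4,dy=-1->C
  (1,10):dx=+3,dy=-5->D; (2,3):dx=+9,dy=+5->C; (2,4):dx=-4,dy=+2->D; (2,5):dx=+2,dy=+7->C
  (2,6):dx=+5,dy=-1->D; (2,7):dx=+3,dy=-4->D; (2,8):dx=+6,dy=+11->C; (2,9):dx=-3,dy=+13->D
  (2,10):dx=+4,dy=+9->C; (3,4):dx=-13,dy=-3->C; (3,5):dx=-7,dy=+2->D; (3,6):dx=-4,dy=-6->C
  (3,7):dx=-6,dy=-9->C; (3,8):dx=-3,dy=+6->D; (3,9):dx=-12,dy=+8->D; (3,10):dx=-5,dy=+4->D
  (4,5):dx=+6,dy=+5->C; (4,6):dx=+9,dy=-3->D; (4,7):dx=+7,dy=-6->D; (4,8):dx=+10,dy=+9->C
  (4,9):dx=+1,dy=+11->C; (4,10):dx=+8,dy=+7->C; (5,6):dx=+3,dy=-8->D; (5,7):dx=+1,dy=-11->D
  (5,8):dx=+4,dy=+4->C; (5,9):dx=-5,dy=+6->D; (5,10):dx=+2,dy=+2->C; (6,7):dx=-2,dy=-3->C
  (6,8):dx=+1,dy=+12->C; (6,9):dx=-8,dy=+14->D; (6,10):dx=-1,dy=+10->D; (7,8):dx=+3,dy=+15->C
  (7,9):dx=-6,dy=+17->D; (7,10):dx=+1,dy=+13->C; (8,9):dx=-9,dy=+2->D; (8,10):dx=-2,dy=-2->C
  (9,10):dx=+7,dy=-4->D
Step 2: C = 21, D = 24, total pairs = 45.
Step 3: tau = (C - D)/(n(n-1)/2) = (21 - 24)/45 = -0.066667.
Step 4: Exact two-sided p-value (enumerate n! = 3628800 permutations of y under H0): p = 0.861801.
Step 5: alpha = 0.1. fail to reject H0.

tau_b = -0.0667 (C=21, D=24), p = 0.861801, fail to reject H0.


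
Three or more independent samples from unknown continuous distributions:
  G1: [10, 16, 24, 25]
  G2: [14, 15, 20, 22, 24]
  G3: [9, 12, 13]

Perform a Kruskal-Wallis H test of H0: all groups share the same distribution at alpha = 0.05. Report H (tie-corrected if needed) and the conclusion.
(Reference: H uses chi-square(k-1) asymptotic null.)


Step 1: Combine all N = 12 observations and assign midranks.
sorted (value, group, rank): (9,G3,1), (10,G1,2), (12,G3,3), (13,G3,4), (14,G2,5), (15,G2,6), (16,G1,7), (20,G2,8), (22,G2,9), (24,G1,10.5), (24,G2,10.5), (25,G1,12)
Step 2: Sum ranks within each group.
R_1 = 31.5 (n_1 = 4)
R_2 = 38.5 (n_2 = 5)
R_3 = 8 (n_3 = 3)
Step 3: H = 12/(N(N+1)) * sum(R_i^2/n_i) - 3(N+1)
     = 12/(12*13) * (31.5^2/4 + 38.5^2/5 + 8^2/3) - 3*13
     = 0.076923 * 565.846 - 39
     = 4.526603.
Step 4: Ties present; correction factor C = 1 - 6/(12^3 - 12) = 0.996503. Corrected H = 4.526603 / 0.996503 = 4.542485.
Step 5: Under H0, H ~ chi^2(2); p-value = 0.103184.
Step 6: alpha = 0.05. fail to reject H0.

H = 4.5425, df = 2, p = 0.103184, fail to reject H0.


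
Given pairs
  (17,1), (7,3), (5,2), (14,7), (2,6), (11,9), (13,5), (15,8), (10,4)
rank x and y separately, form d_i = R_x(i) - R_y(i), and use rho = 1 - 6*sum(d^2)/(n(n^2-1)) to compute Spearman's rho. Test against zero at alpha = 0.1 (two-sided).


Step 1: Rank x and y separately (midranks; no ties here).
rank(x): 17->9, 7->3, 5->2, 14->7, 2->1, 11->5, 13->6, 15->8, 10->4
rank(y): 1->1, 3->3, 2->2, 7->7, 6->6, 9->9, 5->5, 8->8, 4->4
Step 2: d_i = R_x(i) - R_y(i); compute d_i^2.
  (9-1)^2=64, (3-3)^2=0, (2-2)^2=0, (7-7)^2=0, (1-6)^2=25, (5-9)^2=16, (6-5)^2=1, (8-8)^2=0, (4-4)^2=0
sum(d^2) = 106.
Step 3: rho = 1 - 6*106 / (9*(9^2 - 1)) = 1 - 636/720 = 0.116667.
Step 4: Under H0, t = rho * sqrt((n-2)/(1-rho^2)) = 0.3108 ~ t(7).
Step 5: Two-sided p-value from the t-distribution with 7 df = 0.765008.
Step 6: alpha = 0.1. fail to reject H0.

rho = 0.1167, p = 0.765008, fail to reject H0 at alpha = 0.1.


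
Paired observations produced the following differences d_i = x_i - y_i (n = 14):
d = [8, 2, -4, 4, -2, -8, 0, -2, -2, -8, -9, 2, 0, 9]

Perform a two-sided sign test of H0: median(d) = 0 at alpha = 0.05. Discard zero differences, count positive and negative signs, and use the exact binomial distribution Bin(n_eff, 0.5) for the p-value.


Step 1: Discard zero differences. Original n = 14; n_eff = number of nonzero differences = 12.
Nonzero differences (with sign): +8, +2, -4, +4, -2, -8, -2, -2, -8, -9, +2, +9
Step 2: Count signs: positive = 5, negative = 7.
Step 3: Under H0: P(positive) = 0.5, so the number of positives S ~ Bin(12, 0.5).
Step 4: Two-sided exact p-value = sum of Bin(12,0.5) probabilities at or below the observed probability = 0.774414.
Step 5: alpha = 0.05. fail to reject H0.

n_eff = 12, pos = 5, neg = 7, p = 0.774414, fail to reject H0.


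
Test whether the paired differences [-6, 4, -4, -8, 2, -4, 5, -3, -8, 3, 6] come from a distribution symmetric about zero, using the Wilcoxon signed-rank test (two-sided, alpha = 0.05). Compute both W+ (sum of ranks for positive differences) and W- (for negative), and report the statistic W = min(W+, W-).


Step 1: Drop any zero differences (none here) and take |d_i|.
|d| = [6, 4, 4, 8, 2, 4, 5, 3, 8, 3, 6]
Step 2: Midrank |d_i| (ties get averaged ranks).
ranks: |6|->8.5, |4|->5, |4|->5, |8|->10.5, |2|->1, |4|->5, |5|->7, |3|->2.5, |8|->10.5, |3|->2.5, |6|->8.5
Step 3: Attach original signs; sum ranks with positive sign and with negative sign.
W+ = 5 + 1 + 7 + 2.5 + 8.5 = 24
W- = 8.5 + 5 + 10.5 + 5 + 2.5 + 10.5 = 42
(Check: W+ + W- = 66 should equal n(n+1)/2 = 66.)
Step 4: Test statistic W = min(W+, W-) = 24.
Step 5: Ties in |d|, so use the tie-corrected normal approximation.
        E[W] = n(n+1)/4 = 11*12/4 = 33.
        Tie groups: |d|=3 (t=2), |d|=4 (t=3), |d|=6 (t=2), |d|=8 (t=2); sum(t^3 - t) = 42.
        Var[W] = n(n+1)(2n+1)/24 - sum(t^3-t)/48 = 3036/24 - 42/48 = 125.625.
        z = (W - E[W]) / sqrt(Var[W]) = (24 - 33) / 11.2083 = -0.8030.
        Two-sided p = 2*Phi(z) = 0.421987.
Step 6: alpha = 0.05. fail to reject H0.

W+ = 24, W- = 42, W = min = 24, p = 0.421987, fail to reject H0.
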